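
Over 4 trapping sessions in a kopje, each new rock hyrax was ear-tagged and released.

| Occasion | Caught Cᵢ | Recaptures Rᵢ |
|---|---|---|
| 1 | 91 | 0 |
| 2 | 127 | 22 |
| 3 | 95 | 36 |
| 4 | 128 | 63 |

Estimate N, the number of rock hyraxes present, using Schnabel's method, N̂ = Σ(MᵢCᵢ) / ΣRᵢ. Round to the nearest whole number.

Marked at large before each occasion: Mᵢ = Σⱼ<ᵢ (Cⱼ − Rⱼ) → M1=0, M2=91, M3=196, M4=255
Σ MᵢCᵢ = 0·91 + 91·127 + 196·95 + 255·128 = 0 + 11557 + 18620 + 32640 = 62817
Σ Rᵢ = 0 + 22 + 36 + 63 = 121
N̂ = 62817 / 121 ≈ 519.1 → 519

N ≈ 519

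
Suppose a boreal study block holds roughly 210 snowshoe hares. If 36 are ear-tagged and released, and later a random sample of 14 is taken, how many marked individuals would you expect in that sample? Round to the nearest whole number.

expected recaptures ≈ 2

Expected recaptures E[R] = M·C / N.
E[R] = 36 × 14 / 210 = 504 / 210 ≈ 2.4 → 2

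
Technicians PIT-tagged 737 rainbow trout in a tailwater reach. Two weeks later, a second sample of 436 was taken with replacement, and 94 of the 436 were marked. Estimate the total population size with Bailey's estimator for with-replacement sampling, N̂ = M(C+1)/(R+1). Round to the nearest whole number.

N ≈ 3390

N̂ = 737·(436+1)/(94+1) = 737·437/95 = 322069/95 ≈ 3390.2 → 3390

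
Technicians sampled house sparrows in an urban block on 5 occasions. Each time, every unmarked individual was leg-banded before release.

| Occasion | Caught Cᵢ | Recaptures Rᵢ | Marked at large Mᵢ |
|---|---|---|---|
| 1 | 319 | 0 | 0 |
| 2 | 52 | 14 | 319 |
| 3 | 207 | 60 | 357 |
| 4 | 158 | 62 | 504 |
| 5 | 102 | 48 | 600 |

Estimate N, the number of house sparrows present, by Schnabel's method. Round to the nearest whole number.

N ≈ 1257

Σ MᵢCᵢ = 0·319 + 319·52 + 357·207 + 504·158 + 600·102 = 0 + 16588 + 73899 + 79632 + 61200 = 231319
Σ Rᵢ = 0 + 14 + 60 + 62 + 48 = 184
N̂ = 231319 / 184 ≈ 1257.2 → 1257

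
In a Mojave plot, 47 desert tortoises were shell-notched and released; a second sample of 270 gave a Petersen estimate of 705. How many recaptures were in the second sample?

R = 18

From N = M·C/R: R = M·C / N = 47·270 / 705 = 12690 / 705 = 18.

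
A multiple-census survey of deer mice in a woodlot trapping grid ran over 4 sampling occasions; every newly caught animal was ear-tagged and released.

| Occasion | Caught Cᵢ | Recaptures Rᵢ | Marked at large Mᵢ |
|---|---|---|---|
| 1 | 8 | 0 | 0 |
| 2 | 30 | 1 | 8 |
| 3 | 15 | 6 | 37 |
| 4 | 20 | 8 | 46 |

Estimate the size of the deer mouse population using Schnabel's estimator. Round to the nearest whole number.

Σ MᵢCᵢ = 0·8 + 8·30 + 37·15 + 46·20 = 0 + 240 + 555 + 920 = 1715
Σ Rᵢ = 0 + 1 + 6 + 8 = 15
N̂ = 1715 / 15 ≈ 114.3 → 114

N ≈ 114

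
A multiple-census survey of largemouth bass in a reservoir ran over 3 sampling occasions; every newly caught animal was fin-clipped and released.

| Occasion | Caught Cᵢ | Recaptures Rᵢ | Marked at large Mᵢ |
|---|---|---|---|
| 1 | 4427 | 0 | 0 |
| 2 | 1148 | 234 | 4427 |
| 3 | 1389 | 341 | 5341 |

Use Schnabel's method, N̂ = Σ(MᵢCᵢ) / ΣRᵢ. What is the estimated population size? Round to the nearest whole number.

N ≈ 21,741

Σ MᵢCᵢ = 0·4427 + 4427·1148 + 5341·1389 = 0 + 5082196 + 7418649 = 12500845
Σ Rᵢ = 0 + 234 + 341 = 575
N̂ = 12500845 / 575 ≈ 21740.6 → 21741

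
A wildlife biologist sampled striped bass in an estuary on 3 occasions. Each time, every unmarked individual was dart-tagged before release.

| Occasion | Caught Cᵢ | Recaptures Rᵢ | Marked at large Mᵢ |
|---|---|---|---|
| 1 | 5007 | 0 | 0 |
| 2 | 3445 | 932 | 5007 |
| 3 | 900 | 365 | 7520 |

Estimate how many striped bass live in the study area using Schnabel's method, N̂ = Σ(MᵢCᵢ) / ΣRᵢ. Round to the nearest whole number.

Σ MᵢCᵢ = 0·5007 + 5007·3445 + 7520·900 = 0 + 17249115 + 6768000 = 24017115
Σ Rᵢ = 0 + 932 + 365 = 1297
N̂ = 24017115 / 1297 ≈ 18517.4 → 18517

N ≈ 18,517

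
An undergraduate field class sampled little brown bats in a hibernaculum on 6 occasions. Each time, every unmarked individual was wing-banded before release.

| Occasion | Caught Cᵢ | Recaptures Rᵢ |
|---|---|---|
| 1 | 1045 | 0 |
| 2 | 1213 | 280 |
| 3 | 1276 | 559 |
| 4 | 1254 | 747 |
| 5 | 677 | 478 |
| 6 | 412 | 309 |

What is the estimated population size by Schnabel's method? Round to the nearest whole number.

N ≈ 4526

Marked at large before each occasion: Mᵢ = Σⱼ<ᵢ (Cⱼ − Rⱼ) → M1=0, M2=1045, M3=1978, M4=2695, M5=3202, M6=3401
Σ MᵢCᵢ = 0·1045 + 1045·1213 + 1978·1276 + 2695·1254 + 3202·677 + 3401·412 = 0 + 1267585 + 2523928 + 3379530 + 2167754 + 1401212 = 10740009
Σ Rᵢ = 0 + 280 + 559 + 747 + 478 + 309 = 2373
N̂ = 10740009 / 2373 ≈ 4525.9 → 4526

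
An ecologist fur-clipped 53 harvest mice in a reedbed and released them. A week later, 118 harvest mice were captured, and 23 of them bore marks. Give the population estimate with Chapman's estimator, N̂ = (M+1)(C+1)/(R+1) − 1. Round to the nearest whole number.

N̂ = (53+1)(118+1)/(23+1) − 1 = 54·119/24 − 1
= 6426/24 − 1 ≈ 267.8 − 1 ≈ 266.8 → 267

N ≈ 267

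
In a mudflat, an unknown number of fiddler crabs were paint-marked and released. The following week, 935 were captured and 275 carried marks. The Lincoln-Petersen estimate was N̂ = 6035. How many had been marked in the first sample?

From N = M·C/R: M = N·R / C = 6035·275 / 935 = 1659625 / 935 = 1775.

M = 1775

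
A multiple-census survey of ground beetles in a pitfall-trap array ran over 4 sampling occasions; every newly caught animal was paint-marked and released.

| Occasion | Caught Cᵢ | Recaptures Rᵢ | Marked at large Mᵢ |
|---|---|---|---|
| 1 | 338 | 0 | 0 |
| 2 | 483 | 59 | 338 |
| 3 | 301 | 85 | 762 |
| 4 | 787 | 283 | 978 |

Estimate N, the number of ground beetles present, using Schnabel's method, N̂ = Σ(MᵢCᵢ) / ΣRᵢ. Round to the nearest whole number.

Σ MᵢCᵢ = 0·338 + 338·483 + 762·301 + 978·787 = 0 + 163254 + 229362 + 769686 = 1162302
Σ Rᵢ = 0 + 59 + 85 + 283 = 427
N̂ = 1162302 / 427 ≈ 2722.0 → 2722

N ≈ 2722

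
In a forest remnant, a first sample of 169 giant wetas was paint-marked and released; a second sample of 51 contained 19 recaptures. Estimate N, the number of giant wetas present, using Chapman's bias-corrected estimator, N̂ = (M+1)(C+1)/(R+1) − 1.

N = 441

N̂ = (169+1)(51+1)/(19+1) − 1 = 170·52/20 − 1
= 8840/20 − 1 = 442 − 1 = 441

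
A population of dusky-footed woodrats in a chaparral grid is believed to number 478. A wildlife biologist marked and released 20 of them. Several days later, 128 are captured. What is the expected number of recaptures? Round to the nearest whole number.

expected recaptures ≈ 5

The marked fraction of the population is 20/478, so in a sample of 128 expect C·(M/N) marked.
E[R] = 20 × 128 / 478 = 2560 / 478 ≈ 5.4 → 5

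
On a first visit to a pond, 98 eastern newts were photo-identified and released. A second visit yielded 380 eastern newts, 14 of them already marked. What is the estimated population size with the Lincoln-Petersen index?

Lincoln-Petersen assumes M/N = R/C, so N = M·C / R.
N = (98 × 380) / 14 = 37240 / 14 = 2660

N = 2660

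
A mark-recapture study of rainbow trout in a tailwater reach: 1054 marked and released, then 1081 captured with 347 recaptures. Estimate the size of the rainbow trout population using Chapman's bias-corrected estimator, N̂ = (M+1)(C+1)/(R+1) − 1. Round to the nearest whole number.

N̂ = (1054+1)(1081+1)/(347+1) − 1 = 1055·1082/348 − 1
= 1141510/348 − 1 ≈ 3280.2 − 1 ≈ 3279.2 → 3279

N ≈ 3279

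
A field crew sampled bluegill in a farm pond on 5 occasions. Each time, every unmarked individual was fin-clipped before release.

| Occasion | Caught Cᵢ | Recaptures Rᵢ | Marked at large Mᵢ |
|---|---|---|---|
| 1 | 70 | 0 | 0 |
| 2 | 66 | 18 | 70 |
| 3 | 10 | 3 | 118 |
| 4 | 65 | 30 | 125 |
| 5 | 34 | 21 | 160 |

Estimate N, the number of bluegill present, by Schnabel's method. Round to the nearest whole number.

N ≈ 269

Σ MᵢCᵢ = 0·70 + 70·66 + 118·10 + 125·65 + 160·34 = 0 + 4620 + 1180 + 8125 + 5440 = 19365
Σ Rᵢ = 0 + 18 + 3 + 30 + 21 = 72
N̂ = 19365 / 72 ≈ 269.0 → 269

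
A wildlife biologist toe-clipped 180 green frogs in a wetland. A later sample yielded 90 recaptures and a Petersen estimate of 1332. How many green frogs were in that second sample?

From N = M·C/R: C = N·R / M = 1332·90 / 180 = 119880 / 180 = 666.

C = 666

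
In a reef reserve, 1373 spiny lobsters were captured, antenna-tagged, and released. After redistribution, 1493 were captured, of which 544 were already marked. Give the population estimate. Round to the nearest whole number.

N ≈ 3768

N = (1373 × 1493) / 544 = 2049889 / 544 ≈ 3768.2 → 3768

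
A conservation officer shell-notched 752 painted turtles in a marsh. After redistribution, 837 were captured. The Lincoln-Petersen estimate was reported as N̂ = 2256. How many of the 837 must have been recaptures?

From N = M·C/R: R = M·C / N = 752·837 / 2256 = 629424 / 2256 = 279.

R = 279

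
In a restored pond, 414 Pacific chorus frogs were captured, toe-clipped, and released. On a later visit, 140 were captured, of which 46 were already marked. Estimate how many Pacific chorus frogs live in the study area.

Lincoln-Petersen assumes M/N = R/C, so N = M·C / R.
N = (414 × 140) / 46 = 57960 / 46 = 1260

N = 1260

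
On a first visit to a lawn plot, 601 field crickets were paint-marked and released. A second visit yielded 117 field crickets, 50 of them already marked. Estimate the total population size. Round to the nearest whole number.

N ≈ 1406

N = (601 × 117) / 50 = 70317 / 50 ≈ 1406.3 → 1406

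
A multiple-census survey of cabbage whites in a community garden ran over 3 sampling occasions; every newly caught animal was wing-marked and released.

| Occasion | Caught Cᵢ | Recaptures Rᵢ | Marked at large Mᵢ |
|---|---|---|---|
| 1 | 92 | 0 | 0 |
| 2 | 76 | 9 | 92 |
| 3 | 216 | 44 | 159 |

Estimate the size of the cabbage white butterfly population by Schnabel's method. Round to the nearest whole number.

Σ MᵢCᵢ = 0·92 + 92·76 + 159·216 = 0 + 6992 + 34344 = 41336
Σ Rᵢ = 0 + 9 + 44 = 53
N̂ = 41336 / 53 ≈ 779.9 → 780

N ≈ 780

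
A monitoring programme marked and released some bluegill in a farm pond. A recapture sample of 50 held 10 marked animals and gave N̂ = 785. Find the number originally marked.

From N = M·C/R: M = N·R / C = 785·10 / 50 = 7850 / 50 = 157.

M = 157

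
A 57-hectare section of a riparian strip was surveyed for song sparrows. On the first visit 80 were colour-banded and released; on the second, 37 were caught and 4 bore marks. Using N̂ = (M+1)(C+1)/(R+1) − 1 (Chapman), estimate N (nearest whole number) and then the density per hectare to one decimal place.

density ≈ 10.8 song sparrows per hectare

N̂ = 81·38/5 − 1 = 3078/5 − 1 ≈ 614.6 → 615
Density = N̂ / area = 615 / 57 ≈ 10.79 → 10.8 per hectare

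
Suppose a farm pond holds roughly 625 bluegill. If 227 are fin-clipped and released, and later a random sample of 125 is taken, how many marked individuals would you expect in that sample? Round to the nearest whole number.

Expected recaptures E[R] = M·C / N.
E[R] = 227 × 125 / 625 = 28375 / 625 ≈ 45.4 → 45

expected recaptures ≈ 45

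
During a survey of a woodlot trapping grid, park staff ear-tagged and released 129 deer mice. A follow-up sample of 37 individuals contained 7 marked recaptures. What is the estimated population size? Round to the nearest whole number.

N = (129 × 37) / 7 = 4773 / 7 ≈ 681.9 → 682

N ≈ 682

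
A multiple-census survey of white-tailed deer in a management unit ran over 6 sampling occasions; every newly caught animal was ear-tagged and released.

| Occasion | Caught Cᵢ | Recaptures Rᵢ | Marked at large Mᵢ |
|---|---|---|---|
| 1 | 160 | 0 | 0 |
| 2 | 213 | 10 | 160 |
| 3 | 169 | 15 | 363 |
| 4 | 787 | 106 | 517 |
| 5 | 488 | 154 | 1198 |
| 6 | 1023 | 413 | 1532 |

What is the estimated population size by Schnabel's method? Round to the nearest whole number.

Σ MᵢCᵢ = 0·160 + 160·213 + 363·169 + 517·787 + 1198·488 + 1532·1023 = 0 + 34080 + 61347 + 406879 + 584624 + 1567236 = 2654166
Σ Rᵢ = 0 + 10 + 15 + 106 + 154 + 413 = 698
N̂ = 2654166 / 698 ≈ 3802.5 → 3803

N ≈ 3803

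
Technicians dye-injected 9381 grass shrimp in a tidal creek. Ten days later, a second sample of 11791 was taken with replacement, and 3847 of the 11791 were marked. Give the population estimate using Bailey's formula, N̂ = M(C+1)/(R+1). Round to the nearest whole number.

N̂ = 9381·(11791+1)/(3847+1) = 9381·11792/3848 = 110620752/3848 ≈ 28747.6 → 28748

N ≈ 28,748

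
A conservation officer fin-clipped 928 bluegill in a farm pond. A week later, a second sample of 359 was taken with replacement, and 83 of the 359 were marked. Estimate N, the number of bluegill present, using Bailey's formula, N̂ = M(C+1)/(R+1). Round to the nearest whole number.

N̂ = 928·(359+1)/(83+1) = 928·360/84 = 334080/84 ≈ 3977.1 → 3977

N ≈ 3977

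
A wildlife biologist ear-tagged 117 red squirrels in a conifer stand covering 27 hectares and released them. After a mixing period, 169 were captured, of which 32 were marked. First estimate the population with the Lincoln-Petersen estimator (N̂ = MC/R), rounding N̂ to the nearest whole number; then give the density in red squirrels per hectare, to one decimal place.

density ≈ 22.9 red squirrels per hectare

N̂ = 117·169/32 = 19773/32 ≈ 617.9 → 618
Density = N̂ / area = 618 / 27 ≈ 22.89 → 22.9 per hectare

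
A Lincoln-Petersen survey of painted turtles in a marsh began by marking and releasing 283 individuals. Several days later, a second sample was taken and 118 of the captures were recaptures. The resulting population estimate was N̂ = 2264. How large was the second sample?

C = 944

From N = M·C/R: C = N·R / M = 2264·118 / 283 = 267152 / 283 = 944.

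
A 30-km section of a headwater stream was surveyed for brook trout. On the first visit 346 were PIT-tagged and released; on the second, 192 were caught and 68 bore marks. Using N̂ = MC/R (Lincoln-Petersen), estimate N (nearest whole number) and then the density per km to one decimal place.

density ≈ 32.6 brook trout per km

N̂ = 346·192/68 = 66432/68 ≈ 976.9 → 977
Density = N̂ / area = 977 / 30 ≈ 32.57 → 32.6 per km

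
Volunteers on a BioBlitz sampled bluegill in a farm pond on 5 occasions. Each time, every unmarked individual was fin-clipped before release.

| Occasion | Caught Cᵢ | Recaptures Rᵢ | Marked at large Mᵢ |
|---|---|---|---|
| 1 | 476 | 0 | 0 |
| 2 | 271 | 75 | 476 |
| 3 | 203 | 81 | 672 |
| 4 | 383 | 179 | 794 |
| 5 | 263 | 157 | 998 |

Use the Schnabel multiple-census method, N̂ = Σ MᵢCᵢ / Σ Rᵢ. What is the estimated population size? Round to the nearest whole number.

Σ MᵢCᵢ = 0·476 + 476·271 + 672·203 + 794·383 + 998·263 = 0 + 128996 + 136416 + 304102 + 262474 = 831988
Σ Rᵢ = 0 + 75 + 81 + 179 + 157 = 492
N̂ = 831988 / 492 ≈ 1691.0 → 1691

N ≈ 1691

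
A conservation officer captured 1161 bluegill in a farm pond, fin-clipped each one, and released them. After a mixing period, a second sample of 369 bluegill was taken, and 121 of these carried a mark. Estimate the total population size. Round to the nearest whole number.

N ≈ 3541

N = (1161 × 369) / 121 = 428409 / 121 ≈ 3540.6 → 3541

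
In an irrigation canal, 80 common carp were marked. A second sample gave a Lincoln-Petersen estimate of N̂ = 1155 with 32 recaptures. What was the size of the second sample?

C = 462

From N = M·C/R: C = N·R / M = 1155·32 / 80 = 36960 / 80 = 462.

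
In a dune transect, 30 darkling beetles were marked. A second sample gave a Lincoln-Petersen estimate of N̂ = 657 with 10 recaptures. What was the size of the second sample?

C = 219

From N = M·C/R: C = N·R / M = 657·10 / 30 = 6570 / 30 = 219.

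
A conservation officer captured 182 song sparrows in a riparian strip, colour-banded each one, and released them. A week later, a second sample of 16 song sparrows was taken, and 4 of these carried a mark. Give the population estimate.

N = (182 × 16) / 4 = 2912 / 4 = 728

N = 728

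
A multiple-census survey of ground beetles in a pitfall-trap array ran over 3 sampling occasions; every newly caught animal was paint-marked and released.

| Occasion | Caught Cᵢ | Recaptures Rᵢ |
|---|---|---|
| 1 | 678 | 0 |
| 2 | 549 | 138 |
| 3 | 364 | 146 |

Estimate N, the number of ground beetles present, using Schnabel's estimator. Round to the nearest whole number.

Marked at large before each occasion: Mᵢ = Σⱼ<ᵢ (Cⱼ − Rⱼ) → M1=0, M2=678, M3=1089
Σ MᵢCᵢ = 0·678 + 678·549 + 1089·364 = 0 + 372222 + 396396 = 768618
Σ Rᵢ = 0 + 138 + 146 = 284
N̂ = 768618 / 284 ≈ 2706.4 → 2706

N ≈ 2706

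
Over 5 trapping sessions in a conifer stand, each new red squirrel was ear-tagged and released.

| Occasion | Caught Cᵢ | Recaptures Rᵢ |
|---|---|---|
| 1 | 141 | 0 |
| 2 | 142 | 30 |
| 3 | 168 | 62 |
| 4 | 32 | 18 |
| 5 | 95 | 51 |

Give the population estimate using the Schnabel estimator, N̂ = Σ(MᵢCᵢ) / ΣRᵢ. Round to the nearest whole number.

N ≈ 680

Marked at large before each occasion: Mᵢ = Σⱼ<ᵢ (Cⱼ − Rⱼ) → M1=0, M2=141, M3=253, M4=359, M5=373
Σ MᵢCᵢ = 0·141 + 141·142 + 253·168 + 359·32 + 373·95 = 0 + 20022 + 42504 + 11488 + 35435 = 109449
Σ Rᵢ = 0 + 30 + 62 + 18 + 51 = 161
N̂ = 109449 / 161 ≈ 679.8 → 680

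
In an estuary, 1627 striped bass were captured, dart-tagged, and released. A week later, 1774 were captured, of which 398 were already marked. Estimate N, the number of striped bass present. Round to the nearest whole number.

N = (1627 × 1774) / 398 = 2886298 / 398 ≈ 7252.0 → 7252

N ≈ 7252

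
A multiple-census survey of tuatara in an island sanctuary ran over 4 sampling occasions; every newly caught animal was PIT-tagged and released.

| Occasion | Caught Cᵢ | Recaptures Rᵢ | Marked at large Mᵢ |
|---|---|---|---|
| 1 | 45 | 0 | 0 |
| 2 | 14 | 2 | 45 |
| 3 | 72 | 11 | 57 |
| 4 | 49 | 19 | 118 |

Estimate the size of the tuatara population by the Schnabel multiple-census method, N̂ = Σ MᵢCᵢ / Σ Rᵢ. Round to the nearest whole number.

N ≈ 329

Σ MᵢCᵢ = 0·45 + 45·14 + 57·72 + 118·49 = 0 + 630 + 4104 + 5782 = 10516
Σ Rᵢ = 0 + 2 + 11 + 19 = 32
N̂ = 10516 / 32 ≈ 328.6 → 329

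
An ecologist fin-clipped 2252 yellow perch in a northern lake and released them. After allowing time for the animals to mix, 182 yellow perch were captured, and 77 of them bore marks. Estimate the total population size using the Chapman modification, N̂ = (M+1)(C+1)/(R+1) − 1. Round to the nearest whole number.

N̂ = (2252+1)(182+1)/(77+1) − 1 = 2253·183/78 − 1
= 412299/78 − 1 ≈ 5285.9 − 1 ≈ 5284.9 → 5285

N ≈ 5285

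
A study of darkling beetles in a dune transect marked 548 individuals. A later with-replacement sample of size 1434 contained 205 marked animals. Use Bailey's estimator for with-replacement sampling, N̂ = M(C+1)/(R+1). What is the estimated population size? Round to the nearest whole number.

N̂ = 548·(1434+1)/(205+1) = 548·1435/206 = 786380/206 ≈ 3817.4 → 3817

N ≈ 3817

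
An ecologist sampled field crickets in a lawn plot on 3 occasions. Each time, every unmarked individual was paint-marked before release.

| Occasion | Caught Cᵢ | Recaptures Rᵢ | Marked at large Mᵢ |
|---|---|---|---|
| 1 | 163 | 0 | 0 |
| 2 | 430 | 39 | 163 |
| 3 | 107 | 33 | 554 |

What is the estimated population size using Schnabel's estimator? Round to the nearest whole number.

N ≈ 1797

Σ MᵢCᵢ = 0·163 + 163·430 + 554·107 = 0 + 70090 + 59278 = 129368
Σ Rᵢ = 0 + 39 + 33 = 72
N̂ = 129368 / 72 ≈ 1796.8 → 1797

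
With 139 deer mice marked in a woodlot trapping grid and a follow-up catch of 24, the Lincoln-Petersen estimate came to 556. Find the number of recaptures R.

From N = M·C/R: R = M·C / N = 139·24 / 556 = 3336 / 556 = 6.

R = 6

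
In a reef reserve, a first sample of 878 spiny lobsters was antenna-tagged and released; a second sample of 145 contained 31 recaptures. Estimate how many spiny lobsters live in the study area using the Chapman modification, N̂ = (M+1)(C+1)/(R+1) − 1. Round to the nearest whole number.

N ≈ 4009

N̂ = (878+1)(145+1)/(31+1) − 1 = 879·146/32 − 1
= 128334/32 − 1 ≈ 4010.4 − 1 ≈ 4009.4 → 4009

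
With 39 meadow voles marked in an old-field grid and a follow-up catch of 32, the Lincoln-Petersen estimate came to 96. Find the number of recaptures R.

R = 13

From N = M·C/R: R = M·C / N = 39·32 / 96 = 1248 / 96 = 13.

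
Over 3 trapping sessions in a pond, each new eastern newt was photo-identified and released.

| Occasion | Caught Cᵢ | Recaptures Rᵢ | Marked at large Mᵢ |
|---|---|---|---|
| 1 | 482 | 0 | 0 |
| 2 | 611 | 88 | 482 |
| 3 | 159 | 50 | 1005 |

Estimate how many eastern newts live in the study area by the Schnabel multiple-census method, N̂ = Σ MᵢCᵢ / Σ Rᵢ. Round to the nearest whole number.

N ≈ 3292

Σ MᵢCᵢ = 0·482 + 482·611 + 1005·159 = 0 + 294502 + 159795 = 454297
Σ Rᵢ = 0 + 88 + 50 = 138
N̂ = 454297 / 138 ≈ 3292.0 → 3292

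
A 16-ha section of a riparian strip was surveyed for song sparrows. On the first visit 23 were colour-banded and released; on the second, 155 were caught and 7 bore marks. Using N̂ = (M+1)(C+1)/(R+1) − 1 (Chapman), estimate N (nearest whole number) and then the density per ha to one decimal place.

N̂ = 24·156/8 − 1 = 3744/8 − 1 = 467
Density = N̂ / area = 467 / 16 ≈ 29.19 → 29.2 per ha

density ≈ 29.2 song sparrows per ha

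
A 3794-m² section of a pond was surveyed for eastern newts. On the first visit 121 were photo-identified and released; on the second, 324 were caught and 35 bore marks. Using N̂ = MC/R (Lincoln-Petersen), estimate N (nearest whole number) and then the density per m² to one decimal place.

density ≈ 0.3 eastern newts per m²

N̂ = 121·324/35 = 39204/35 ≈ 1120.1 → 1120
Density = N̂ / area = 1120 / 3794 ≈ 0.30 → 0.3 per m²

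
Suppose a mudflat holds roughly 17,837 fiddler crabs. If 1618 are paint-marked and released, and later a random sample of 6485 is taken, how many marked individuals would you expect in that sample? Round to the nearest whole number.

expected recaptures ≈ 588

The marked fraction of the population is 1618/17837, so in a sample of 6485 expect C·(M/N) marked.
E[R] = 1618 × 6485 / 17837 = 10492730 / 17837 ≈ 588.3 → 588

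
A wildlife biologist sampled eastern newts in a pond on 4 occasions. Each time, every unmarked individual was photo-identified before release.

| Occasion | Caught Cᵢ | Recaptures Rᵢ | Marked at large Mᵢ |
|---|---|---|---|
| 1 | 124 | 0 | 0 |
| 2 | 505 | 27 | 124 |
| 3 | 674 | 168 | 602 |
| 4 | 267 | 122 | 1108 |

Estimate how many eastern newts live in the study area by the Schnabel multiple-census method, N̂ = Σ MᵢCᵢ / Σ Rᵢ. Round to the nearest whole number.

N ≈ 2411

Σ MᵢCᵢ = 0·124 + 124·505 + 602·674 + 1108·267 = 0 + 62620 + 405748 + 295836 = 764204
Σ Rᵢ = 0 + 27 + 168 + 122 = 317
N̂ = 764204 / 317 ≈ 2410.7 → 2411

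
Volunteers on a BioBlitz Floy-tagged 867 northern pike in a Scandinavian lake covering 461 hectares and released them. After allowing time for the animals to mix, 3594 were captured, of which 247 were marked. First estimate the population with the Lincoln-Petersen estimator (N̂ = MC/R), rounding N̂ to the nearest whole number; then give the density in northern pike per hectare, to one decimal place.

density ≈ 27.4 northern pike per hectare

N̂ = 867·3594/247 = 3115998/247 ≈ 12615.4 → 12615
Density = N̂ / area = 12615 / 461 ≈ 27.36 → 27.4 per hectare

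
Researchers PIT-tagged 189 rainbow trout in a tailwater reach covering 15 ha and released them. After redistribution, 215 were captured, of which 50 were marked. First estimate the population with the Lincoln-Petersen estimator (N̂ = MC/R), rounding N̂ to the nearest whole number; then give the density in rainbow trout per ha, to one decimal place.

N̂ = 189·215/50 = 40635/50 ≈ 812.7 → 813
Density = N̂ / area = 813 / 15 ≈ 54.20 → 54.2 per ha

density ≈ 54.2 rainbow trout per ha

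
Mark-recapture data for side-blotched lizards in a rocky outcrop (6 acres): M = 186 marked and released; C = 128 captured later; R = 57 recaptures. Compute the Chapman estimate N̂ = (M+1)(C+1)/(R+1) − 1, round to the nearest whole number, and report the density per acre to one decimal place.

density ≈ 69.2 side-blotched lizards per acre

N̂ = 187·129/58 − 1 = 24123/58 − 1 ≈ 414.9 → 415
Density = N̂ / area = 415 / 6 ≈ 69.17 → 69.2 per acre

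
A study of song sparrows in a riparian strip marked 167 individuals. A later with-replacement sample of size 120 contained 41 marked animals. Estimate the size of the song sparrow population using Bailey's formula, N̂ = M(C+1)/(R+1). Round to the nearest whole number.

N ≈ 481

N̂ = 167·(120+1)/(41+1) = 167·121/42 = 20207/42 ≈ 481.1 → 481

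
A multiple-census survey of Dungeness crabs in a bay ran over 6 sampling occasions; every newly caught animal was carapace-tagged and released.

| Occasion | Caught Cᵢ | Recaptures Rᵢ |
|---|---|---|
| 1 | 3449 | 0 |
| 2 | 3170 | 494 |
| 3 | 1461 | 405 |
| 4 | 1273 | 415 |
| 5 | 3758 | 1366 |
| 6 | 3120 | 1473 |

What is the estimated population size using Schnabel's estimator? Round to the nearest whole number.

N ≈ 22,099

Marked at large before each occasion: Mᵢ = Σⱼ<ᵢ (Cⱼ − Rⱼ) → M1=0, M2=3449, M3=6125, M4=7181, M5=8039, M6=10431
Σ MᵢCᵢ = 0·3449 + 3449·3170 + 6125·1461 + 7181·1273 + 8039·3758 + 10431·3120 = 0 + 10933330 + 8948625 + 9141413 + 30210562 + 32544720 = 91778650
Σ Rᵢ = 0 + 494 + 405 + 415 + 1366 + 1473 = 4153
N̂ = 91778650 / 4153 ≈ 22099.4 → 22099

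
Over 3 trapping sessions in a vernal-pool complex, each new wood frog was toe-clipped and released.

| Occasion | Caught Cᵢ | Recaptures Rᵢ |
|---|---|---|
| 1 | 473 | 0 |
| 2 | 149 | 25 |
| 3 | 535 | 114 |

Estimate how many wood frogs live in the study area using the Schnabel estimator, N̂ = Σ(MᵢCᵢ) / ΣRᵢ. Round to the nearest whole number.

Marked at large before each occasion: Mᵢ = Σⱼ<ᵢ (Cⱼ − Rⱼ) → M1=0, M2=473, M3=597
Σ MᵢCᵢ = 0·473 + 473·149 + 597·535 = 0 + 70477 + 319395 = 389872
Σ Rᵢ = 0 + 25 + 114 = 139
N̂ = 389872 / 139 ≈ 2804.8 → 2805

N ≈ 2805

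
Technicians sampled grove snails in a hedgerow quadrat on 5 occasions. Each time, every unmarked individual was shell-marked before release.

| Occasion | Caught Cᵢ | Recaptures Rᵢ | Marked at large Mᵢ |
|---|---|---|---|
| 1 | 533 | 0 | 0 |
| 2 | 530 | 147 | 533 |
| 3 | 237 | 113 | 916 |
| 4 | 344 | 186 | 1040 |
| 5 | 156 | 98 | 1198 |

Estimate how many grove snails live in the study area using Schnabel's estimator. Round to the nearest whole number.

N ≈ 1920

Σ MᵢCᵢ = 0·533 + 533·530 + 916·237 + 1040·344 + 1198·156 = 0 + 282490 + 217092 + 357760 + 186888 = 1044230
Σ Rᵢ = 0 + 147 + 113 + 186 + 98 = 544
N̂ = 1044230 / 544 ≈ 1919.5 → 1920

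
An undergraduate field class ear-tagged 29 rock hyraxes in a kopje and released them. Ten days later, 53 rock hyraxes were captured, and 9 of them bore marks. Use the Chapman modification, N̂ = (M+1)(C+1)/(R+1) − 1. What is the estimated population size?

N = 161

N̂ = (29+1)(53+1)/(9+1) − 1 = 30·54/10 − 1
= 1620/10 − 1 = 162 − 1 = 161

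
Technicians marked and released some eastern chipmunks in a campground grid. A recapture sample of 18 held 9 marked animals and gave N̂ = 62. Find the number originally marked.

M = 31

From N = M·C/R: M = N·R / C = 62·9 / 18 = 558 / 18 = 31.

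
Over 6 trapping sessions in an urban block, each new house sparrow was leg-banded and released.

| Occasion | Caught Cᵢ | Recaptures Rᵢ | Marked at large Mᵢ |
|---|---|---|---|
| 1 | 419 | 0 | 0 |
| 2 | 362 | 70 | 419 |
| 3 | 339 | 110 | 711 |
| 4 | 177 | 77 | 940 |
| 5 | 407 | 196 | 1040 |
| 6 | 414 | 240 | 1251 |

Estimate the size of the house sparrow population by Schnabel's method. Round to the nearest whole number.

N ≈ 2165

Σ MᵢCᵢ = 0·419 + 419·362 + 711·339 + 940·177 + 1040·407 + 1251·414 = 0 + 151678 + 241029 + 166380 + 423280 + 517914 = 1500281
Σ Rᵢ = 0 + 70 + 110 + 77 + 196 + 240 = 693
N̂ = 1500281 / 693 ≈ 2164.9 → 2165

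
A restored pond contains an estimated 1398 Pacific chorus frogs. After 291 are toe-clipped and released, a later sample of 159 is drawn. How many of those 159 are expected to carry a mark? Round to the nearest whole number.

Expected recaptures E[R] = M·C / N.
E[R] = 291 × 159 / 1398 = 46269 / 1398 ≈ 33.1 → 33

expected recaptures ≈ 33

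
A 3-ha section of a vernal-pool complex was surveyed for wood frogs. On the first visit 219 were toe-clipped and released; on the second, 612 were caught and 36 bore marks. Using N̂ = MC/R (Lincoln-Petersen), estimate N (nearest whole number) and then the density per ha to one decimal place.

density ≈ 1241.0 wood frogs per ha

N̂ = 219·612/36 = 134028/36 = 3723
Density = N̂ / area = 3723 / 3 = 1241.0 per ha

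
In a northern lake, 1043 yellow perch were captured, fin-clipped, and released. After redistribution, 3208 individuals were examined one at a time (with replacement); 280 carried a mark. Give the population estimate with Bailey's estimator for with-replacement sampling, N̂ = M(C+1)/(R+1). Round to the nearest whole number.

N ≈ 11,911

N̂ = 1043·(3208+1)/(280+1) = 1043·3209/281 = 3346987/281 ≈ 11911.0 → 11911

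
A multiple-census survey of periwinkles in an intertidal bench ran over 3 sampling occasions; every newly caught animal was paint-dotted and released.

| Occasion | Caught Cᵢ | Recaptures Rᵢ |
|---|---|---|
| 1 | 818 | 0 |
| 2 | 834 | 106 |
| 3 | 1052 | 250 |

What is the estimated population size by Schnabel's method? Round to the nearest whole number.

N ≈ 6485

Marked at large before each occasion: Mᵢ = Σⱼ<ᵢ (Cⱼ − Rⱼ) → M1=0, M2=818, M3=1546
Σ MᵢCᵢ = 0·818 + 818·834 + 1546·1052 = 0 + 682212 + 1626392 = 2308604
Σ Rᵢ = 0 + 106 + 250 = 356
N̂ = 2308604 / 356 ≈ 6484.8 → 6485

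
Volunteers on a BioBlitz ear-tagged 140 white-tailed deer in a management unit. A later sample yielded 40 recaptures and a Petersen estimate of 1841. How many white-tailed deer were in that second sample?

C = 526

From N = M·C/R: C = N·R / M = 1841·40 / 140 = 73640 / 140 = 526.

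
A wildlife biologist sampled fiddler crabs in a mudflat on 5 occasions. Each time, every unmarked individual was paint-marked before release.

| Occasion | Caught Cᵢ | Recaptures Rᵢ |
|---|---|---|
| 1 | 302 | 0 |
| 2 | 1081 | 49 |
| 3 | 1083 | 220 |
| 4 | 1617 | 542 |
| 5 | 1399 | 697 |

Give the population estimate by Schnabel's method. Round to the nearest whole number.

N ≈ 6566

Marked at large before each occasion: Mᵢ = Σⱼ<ᵢ (Cⱼ − Rⱼ) → M1=0, M2=302, M3=1334, M4=2197, M5=3272
Σ MᵢCᵢ = 0·302 + 302·1081 + 1334·1083 + 2197·1617 + 3272·1399 = 0 + 326462 + 1444722 + 3552549 + 4577528 = 9901261
Σ Rᵢ = 0 + 49 + 220 + 542 + 697 = 1508
N̂ = 9901261 / 1508 ≈ 6565.8 → 6566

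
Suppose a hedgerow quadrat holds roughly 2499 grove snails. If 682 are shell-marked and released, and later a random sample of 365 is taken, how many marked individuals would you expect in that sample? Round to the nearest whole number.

The marked fraction of the population is 682/2499, so in a sample of 365 expect C·(M/N) marked.
E[R] = 682 × 365 / 2499 = 248930 / 2499 ≈ 99.6 → 100

expected recaptures ≈ 100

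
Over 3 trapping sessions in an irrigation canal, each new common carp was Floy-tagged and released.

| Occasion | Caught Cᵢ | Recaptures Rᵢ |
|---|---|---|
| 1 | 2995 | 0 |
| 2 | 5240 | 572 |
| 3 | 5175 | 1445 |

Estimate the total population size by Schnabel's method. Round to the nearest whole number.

Marked at large before each occasion: Mᵢ = Σⱼ<ᵢ (Cⱼ − Rⱼ) → M1=0, M2=2995, M3=7663
Σ MᵢCᵢ = 0·2995 + 2995·5240 + 7663·5175 = 0 + 15693800 + 39656025 = 55349825
Σ Rᵢ = 0 + 572 + 1445 = 2017
N̂ = 55349825 / 2017 ≈ 27441.7 → 27442

N ≈ 27,442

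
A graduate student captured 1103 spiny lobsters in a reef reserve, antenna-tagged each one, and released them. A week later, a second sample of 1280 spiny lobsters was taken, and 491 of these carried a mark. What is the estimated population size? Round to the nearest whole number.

N = (1103 × 1280) / 491 = 1411840 / 491 ≈ 2875.4 → 2875

N ≈ 2875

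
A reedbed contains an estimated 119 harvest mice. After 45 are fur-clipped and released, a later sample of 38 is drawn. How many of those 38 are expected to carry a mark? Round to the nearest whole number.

expected recaptures ≈ 14

The marked fraction of the population is 45/119, so in a sample of 38 expect C·(M/N) marked.
E[R] = 45 × 38 / 119 = 1710 / 119 ≈ 14.4 → 14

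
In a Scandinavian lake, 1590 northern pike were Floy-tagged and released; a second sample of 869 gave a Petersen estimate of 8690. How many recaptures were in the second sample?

From N = M·C/R: R = M·C / N = 1590·869 / 8690 = 1381710 / 8690 = 159.

R = 159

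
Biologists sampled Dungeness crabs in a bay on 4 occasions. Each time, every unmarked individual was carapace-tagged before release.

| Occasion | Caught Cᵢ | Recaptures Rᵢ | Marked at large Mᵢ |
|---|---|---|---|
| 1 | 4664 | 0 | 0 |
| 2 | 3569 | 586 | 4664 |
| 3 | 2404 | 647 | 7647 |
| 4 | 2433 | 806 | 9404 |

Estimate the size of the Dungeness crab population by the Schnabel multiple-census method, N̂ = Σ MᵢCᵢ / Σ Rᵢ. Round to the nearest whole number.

Σ MᵢCᵢ = 0·4664 + 4664·3569 + 7647·2404 + 9404·2433 = 0 + 16645816 + 18383388 + 22879932 = 57909136
Σ Rᵢ = 0 + 586 + 647 + 806 = 2039
N̂ = 57909136 / 2039 ≈ 28400.8 → 28401

N ≈ 28,401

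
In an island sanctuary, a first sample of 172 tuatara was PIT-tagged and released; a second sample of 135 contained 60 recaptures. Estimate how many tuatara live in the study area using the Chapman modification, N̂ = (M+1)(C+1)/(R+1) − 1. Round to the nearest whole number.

N̂ = (172+1)(135+1)/(60+1) − 1 = 173·136/61 − 1
= 23528/61 − 1 ≈ 385.7 − 1 ≈ 384.7 → 385

N ≈ 385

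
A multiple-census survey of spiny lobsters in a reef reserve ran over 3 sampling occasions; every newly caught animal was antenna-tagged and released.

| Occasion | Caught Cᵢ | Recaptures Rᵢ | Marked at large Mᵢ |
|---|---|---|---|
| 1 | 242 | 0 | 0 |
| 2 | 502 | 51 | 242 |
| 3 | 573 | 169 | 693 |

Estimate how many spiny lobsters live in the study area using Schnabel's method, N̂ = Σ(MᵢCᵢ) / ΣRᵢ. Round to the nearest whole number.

N ≈ 2357

Σ MᵢCᵢ = 0·242 + 242·502 + 693·573 = 0 + 121484 + 397089 = 518573
Σ Rᵢ = 0 + 51 + 169 = 220
N̂ = 518573 / 220 ≈ 2357.2 → 2357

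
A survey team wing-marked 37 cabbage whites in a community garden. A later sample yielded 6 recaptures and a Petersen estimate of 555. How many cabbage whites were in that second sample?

C = 90

From N = M·C/R: C = N·R / M = 555·6 / 37 = 3330 / 37 = 90.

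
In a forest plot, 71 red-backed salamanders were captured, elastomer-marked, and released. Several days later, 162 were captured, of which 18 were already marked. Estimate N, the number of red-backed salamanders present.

N = (71 × 162) / 18 = 11502 / 18 = 639

N = 639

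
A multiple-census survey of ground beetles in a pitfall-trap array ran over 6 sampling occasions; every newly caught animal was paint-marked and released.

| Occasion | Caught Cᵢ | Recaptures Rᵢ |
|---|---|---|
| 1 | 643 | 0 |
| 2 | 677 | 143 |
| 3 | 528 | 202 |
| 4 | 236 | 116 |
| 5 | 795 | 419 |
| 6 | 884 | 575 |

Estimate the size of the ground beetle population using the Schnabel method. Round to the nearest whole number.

N ≈ 3071

Marked at large before each occasion: Mᵢ = Σⱼ<ᵢ (Cⱼ − Rⱼ) → M1=0, M2=643, M3=1177, M4=1503, M5=1623, M6=1999
Σ MᵢCᵢ = 0·643 + 643·677 + 1177·528 + 1503·236 + 1623·795 + 1999·884 = 0 + 435311 + 621456 + 354708 + 1290285 + 1767116 = 4468876
Σ Rᵢ = 0 + 143 + 202 + 116 + 419 + 575 = 1455
N̂ = 4468876 / 1455 ≈ 3071.4 → 3071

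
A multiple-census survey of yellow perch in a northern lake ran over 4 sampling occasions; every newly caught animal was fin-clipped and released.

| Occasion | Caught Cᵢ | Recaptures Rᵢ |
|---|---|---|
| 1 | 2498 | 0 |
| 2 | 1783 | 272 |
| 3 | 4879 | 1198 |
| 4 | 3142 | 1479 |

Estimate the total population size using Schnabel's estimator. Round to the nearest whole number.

Marked at large before each occasion: Mᵢ = Σⱼ<ᵢ (Cⱼ − Rⱼ) → M1=0, M2=2498, M3=4009, M4=7690
Σ MᵢCᵢ = 0·2498 + 2498·1783 + 4009·4879 + 7690·3142 = 0 + 4453934 + 19559911 + 24161980 = 48175825
Σ Rᵢ = 0 + 272 + 1198 + 1479 = 2949
N̂ = 48175825 / 2949 ≈ 16336.3 → 16336

N ≈ 16,336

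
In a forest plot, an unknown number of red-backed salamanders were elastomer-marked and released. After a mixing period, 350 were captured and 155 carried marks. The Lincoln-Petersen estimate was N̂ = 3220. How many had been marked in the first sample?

M = 1426

From N = M·C/R: M = N·R / C = 3220·155 / 350 = 499100 / 350 = 1426.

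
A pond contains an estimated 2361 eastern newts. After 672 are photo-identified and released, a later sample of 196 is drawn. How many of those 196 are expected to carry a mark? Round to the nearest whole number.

The marked fraction of the population is 672/2361, so in a sample of 196 expect C·(M/N) marked.
E[R] = 672 × 196 / 2361 = 131712 / 2361 ≈ 55.8 → 56

expected recaptures ≈ 56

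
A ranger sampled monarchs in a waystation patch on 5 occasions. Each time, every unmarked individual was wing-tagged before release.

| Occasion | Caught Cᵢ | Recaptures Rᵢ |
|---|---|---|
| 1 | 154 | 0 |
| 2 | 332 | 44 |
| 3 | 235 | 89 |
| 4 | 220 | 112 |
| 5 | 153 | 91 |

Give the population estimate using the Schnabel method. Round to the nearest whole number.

N ≈ 1163

Marked at large before each occasion: Mᵢ = Σⱼ<ᵢ (Cⱼ − Rⱼ) → M1=0, M2=154, M3=442, M4=588, M5=696
Σ MᵢCᵢ = 0·154 + 154·332 + 442·235 + 588·220 + 696·153 = 0 + 51128 + 103870 + 129360 + 106488 = 390846
Σ Rᵢ = 0 + 44 + 89 + 112 + 91 = 336
N̂ = 390846 / 336 ≈ 1163.2 → 1163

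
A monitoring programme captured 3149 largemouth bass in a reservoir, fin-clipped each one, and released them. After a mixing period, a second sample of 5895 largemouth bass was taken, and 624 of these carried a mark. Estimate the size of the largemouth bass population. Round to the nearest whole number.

If marked individuals mix randomly, R/C ≈ M/N, giving N ≈ M·C/R.
N = (3149 × 5895) / 624 = 18563355 / 624 ≈ 29749.0 → 29749

N ≈ 29,749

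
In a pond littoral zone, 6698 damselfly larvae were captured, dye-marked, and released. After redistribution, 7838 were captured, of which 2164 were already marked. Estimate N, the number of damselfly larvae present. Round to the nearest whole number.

N ≈ 24,260

Lincoln-Petersen assumes M/N = R/C, so N = M·C / R.
N = (6698 × 7838) / 2164 = 52498924 / 2164 ≈ 24260.1 → 24260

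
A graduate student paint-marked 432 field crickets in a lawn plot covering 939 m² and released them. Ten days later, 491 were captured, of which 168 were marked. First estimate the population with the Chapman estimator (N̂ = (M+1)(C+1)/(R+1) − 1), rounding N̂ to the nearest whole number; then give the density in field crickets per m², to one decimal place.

density ≈ 1.3 field crickets per m²

N̂ = 433·492/169 − 1 = 213036/169 − 1 ≈ 1259.6 → 1260
Density = N̂ / area = 1260 / 939 ≈ 1.34 → 1.3 per m²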